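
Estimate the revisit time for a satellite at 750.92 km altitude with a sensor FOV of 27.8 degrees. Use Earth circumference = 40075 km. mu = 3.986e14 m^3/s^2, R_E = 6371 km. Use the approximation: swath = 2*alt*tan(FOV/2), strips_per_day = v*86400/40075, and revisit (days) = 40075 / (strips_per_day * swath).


swath = 2*750.92*tan(0.2426008) = 371.6678 km
v = sqrt(mu/r) = 7481.1800 m/s = 7.4812 km/s
strips/day = v*86400/40075 = 7.4812*86400/40075 = 16.1291
coverage/day = strips * swath = 16.1291 * 371.6678 = 5994.6700 km
revisit = 40075 / 5994.6700 = 6.6851 days

6.6851 days


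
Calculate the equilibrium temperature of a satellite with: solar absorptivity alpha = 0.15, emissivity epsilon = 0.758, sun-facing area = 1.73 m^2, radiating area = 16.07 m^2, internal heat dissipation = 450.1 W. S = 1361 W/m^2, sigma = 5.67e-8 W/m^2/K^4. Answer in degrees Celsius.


Numerator = alpha*S*A_sun + Q_int = 0.15*1361*1.73 + 450.1 = 803.2795 W
Denominator = eps*sigma*A_rad = 0.758*5.67e-8*16.07 = 6.906661e-07 W/K^4
T^4 = 1.1630504e+09 K^4
T = 184.6714 K = -88.4786 C

-88.4786 degrees Celsius


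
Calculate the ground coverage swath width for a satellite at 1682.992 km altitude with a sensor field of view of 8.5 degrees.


FOV = 8.5 deg = 0.148353 rad
swath = 2 * alt * tan(FOV/2) = 2 * 1682.992 * tan(0.07417649)
swath = 2 * 1682.992 * 0.07431284
swath = 250.1358 km

250.1358 km


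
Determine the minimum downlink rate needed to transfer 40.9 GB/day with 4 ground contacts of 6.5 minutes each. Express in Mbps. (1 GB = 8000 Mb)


total contact time = 4 * 6.5 * 60 = 1560.0000 s
data = 40.9 GB = 327200.0000 Mb
rate = 327200.0000 / 1560.0000 = 209.7436 Mbps

209.7436 Mbps


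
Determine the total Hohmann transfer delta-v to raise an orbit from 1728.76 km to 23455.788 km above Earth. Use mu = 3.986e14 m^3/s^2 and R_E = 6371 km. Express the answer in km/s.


r1 = 8099.7600 km = 8.09976e+06 m
r2 = 29826.7880 km = 2.9826788e+07 m
dv1 = sqrt(mu/r1)*(sqrt(2*r2/(r1+r2)) - 1) = 1782.8236 m/s
dv2 = sqrt(mu/r2)*(1 - sqrt(2*r1/(r1+r2))) = 1266.4990 m/s
total dv = |dv1| + |dv2| = 1782.8236 + 1266.4990 = 3049.3226 m/s = 3.0493 km/s

3.0493 km/s


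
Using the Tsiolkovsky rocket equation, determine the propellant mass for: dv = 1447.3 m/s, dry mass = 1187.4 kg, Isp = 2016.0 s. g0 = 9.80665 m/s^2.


ve = Isp * g0 = 2016.0 * 9.80665 = 19770.206400 m/s
mass ratio = exp(dv/ve) = exp(1447.3/19770.206400) = 1.07595228
m_prop = m_dry * (mr - 1) = 1187.4 * (1.07595228 - 1)
m_prop = 90.1857 kg

90.1857 kg


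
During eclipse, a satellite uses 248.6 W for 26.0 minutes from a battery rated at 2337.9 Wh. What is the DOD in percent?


E_used = P * t / 60 = 248.6 * 26.0 / 60 = 107.7267 Wh
DOD = E_used / E_total * 100 = 107.7267 / 2337.9 * 100
DOD = 4.6078 %

4.6078 %


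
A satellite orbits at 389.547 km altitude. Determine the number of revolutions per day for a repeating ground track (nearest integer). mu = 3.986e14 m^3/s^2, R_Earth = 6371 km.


r = 6.760547e+06 m
T = 2*pi*sqrt(r^3/mu) = 5532.0230 s = 92.2004 min
revs/day = 1440 / 92.2004 = 15.6182
Rounded: 16 revolutions per day

16 revolutions per day


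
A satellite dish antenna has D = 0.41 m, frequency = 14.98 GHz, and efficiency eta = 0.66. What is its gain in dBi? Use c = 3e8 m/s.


lambda = c/f = 3e8 / 1.498e+10 = 0.0200267 m
G = eta*(pi*D/lambda)^2 = 0.66*(pi*0.41/0.0200267)^2
G = 2730.1877 (linear)
G = 10*log10(2730.1877) = 34.3619 dBi

34.3619 dBi


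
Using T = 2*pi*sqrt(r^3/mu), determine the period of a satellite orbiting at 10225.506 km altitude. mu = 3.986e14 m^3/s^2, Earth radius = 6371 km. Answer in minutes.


r = 16596.5060 km = 1.6596506e+07 m
T = 2*pi*sqrt(r^3/mu) = 2*pi*sqrt(4.5714082e+21 / 3.986e14)
T = 21278.2654 s = 354.6378 min

354.6378 minutes


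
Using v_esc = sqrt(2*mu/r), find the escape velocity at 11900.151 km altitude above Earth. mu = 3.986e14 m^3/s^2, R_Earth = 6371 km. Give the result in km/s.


r = 6371.0 + 11900.151 = 18271.1510 km = 1.8271151e+07 m
v_esc = sqrt(2*mu/r) = sqrt(2*3.986e14 / 1.8271151e+07)
v_esc = 6605.4239 m/s = 6.6054 km/s

6.6054 km/s


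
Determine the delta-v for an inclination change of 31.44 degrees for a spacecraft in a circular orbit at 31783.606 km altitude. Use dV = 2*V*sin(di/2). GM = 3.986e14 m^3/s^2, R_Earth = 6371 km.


r = 38154.6060 km = 3.8154606e+07 m
V = sqrt(mu/r) = 3232.1772 m/s
di = 31.44 deg = 0.5487315 rad
dV = 2*V*sin(di/2) = 2*3232.1772*sin(0.2743658)
dV = 1751.4294 m/s = 1.7514 km/s

1.7514 km/s


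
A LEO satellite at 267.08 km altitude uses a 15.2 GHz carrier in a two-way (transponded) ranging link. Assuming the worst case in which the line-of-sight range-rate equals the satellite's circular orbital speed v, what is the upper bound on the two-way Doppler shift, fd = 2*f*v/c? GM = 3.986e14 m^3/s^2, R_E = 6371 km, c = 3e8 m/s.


r = 6.63808e+06 m
v = sqrt(mu/r) = 7749.0311 m/s (worst-case radial velocity)
f = 15.2 GHz = 1.52e+10 Hz
fd = 2*f*v/c = 2*1.52e+10*7749.0311/3.0e+08
fd = 785235.1555 Hz

785235.1555 Hz


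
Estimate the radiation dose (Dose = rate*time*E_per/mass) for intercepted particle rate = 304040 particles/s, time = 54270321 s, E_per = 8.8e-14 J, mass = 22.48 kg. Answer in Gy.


Total energy deposited = rate * time * E_per
  = 304040 * 54270321 * 8.8e-14 = 1.4520 J
Dose = E_total / mass = 1.4520 / 22.48
Dose = 0.06459211 Gy

0.0646 Gy


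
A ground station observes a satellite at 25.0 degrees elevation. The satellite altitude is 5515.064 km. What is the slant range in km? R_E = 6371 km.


h = 5515.064 km, el = 25.0 deg
d = -R_E*sin(el) + sqrt((R_E*sin(el))^2 + 2*R_E*h + h^2)
d = -6371.0000*sin(0.4363323) + sqrt((6371.0000*0.4226183)^2 + 2*6371.0000*5515.064 + 5515.064^2)
d = 7696.8416 km

7696.8416 km


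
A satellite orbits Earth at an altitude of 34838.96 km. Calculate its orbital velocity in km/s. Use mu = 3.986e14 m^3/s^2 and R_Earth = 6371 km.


r = R_E + alt = 6371.0 + 34838.96 = 41209.9600 km = 4.120996e+07 m
v = sqrt(mu/r) = sqrt(3.986e14 / 4.120996e+07) = 3110.0513 m/s = 3.1101 km/s

3.1101 km/s


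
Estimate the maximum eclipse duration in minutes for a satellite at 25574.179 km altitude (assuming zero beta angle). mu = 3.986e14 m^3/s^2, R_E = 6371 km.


r = 31945.1790 km
T = 947.0392 min
Eclipse fraction = arcsin(R_E/r)/pi = arcsin(6371.0000/31945.1790)/pi
= arcsin(0.1994354)/pi = 0.06391081
Eclipse duration = 0.06391081 * 947.0392 = 60.5260 min

60.5260 minutes


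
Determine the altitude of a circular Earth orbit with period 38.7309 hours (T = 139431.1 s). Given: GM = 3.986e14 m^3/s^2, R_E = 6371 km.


T = 139431.1 s
r = (mu*T^2/(4*pi^2))^(1/3) = (3.986e14 * 139431.1^2 / (4*pi^2))^(1/3)
r = 5.8116434e+07 m = 58116.4336 km
alt = r - R_E = 58116.4336 - 6371 = 51745.4336 km

51745.4336 km


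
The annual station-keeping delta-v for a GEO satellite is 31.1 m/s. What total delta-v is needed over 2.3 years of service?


dV = rate * years = 31.1 * 2.3
dV = 71.5300 m/s

71.5300 m/s


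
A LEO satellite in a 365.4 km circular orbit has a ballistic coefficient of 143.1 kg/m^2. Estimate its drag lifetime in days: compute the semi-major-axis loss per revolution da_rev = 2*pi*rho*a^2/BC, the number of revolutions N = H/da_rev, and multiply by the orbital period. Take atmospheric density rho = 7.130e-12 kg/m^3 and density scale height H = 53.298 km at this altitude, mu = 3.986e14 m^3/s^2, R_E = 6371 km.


a = R_E + alt = 6736.4000 km = 6.7364e+06 m
da_rev = 2*pi*rho*a^2/BC = 2*pi*7.130e-12*(6.7364e+06)^2/143.1 = 14.206448 m per revolution
N = H/da_rev = 53298.0000 m / 14.206448 m = 3751.6768 revolutions
P = 2*pi*sqrt(a^3/mu) = 5502.4109 s
lifetime = N*P = 3751.6768 * 5502.4109 = 2.0643267e+07 s = 238.9267 days

238.9267 days


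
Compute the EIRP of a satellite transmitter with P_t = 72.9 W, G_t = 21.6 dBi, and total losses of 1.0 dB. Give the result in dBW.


Pt = 72.9 W = 18.6273 dBW
EIRP = Pt_dBW + Gt - losses = 18.6273 + 21.6 - 1.0 = 39.2273 dBW

39.2273 dBW


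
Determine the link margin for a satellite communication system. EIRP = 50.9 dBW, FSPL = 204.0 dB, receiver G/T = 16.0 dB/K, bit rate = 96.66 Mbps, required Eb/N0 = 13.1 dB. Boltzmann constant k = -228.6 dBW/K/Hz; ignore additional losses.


C/N0 = EIRP - FSPL + G/T - k = 50.9 - 204.0 + 16.0 - (-228.6)
C/N0 = 91.5000 dB-Hz
R_b = 96.66 Mbps = 9.666e+07 bps -> 10*log10(R_b) = 79.8525 dB-Hz
Eb/N0 = C/N0 - 10*log10(R_b) = 91.5000 - 79.8525 = 11.6475 dB
Margin = Eb/N0 - Eb/N0_req = 11.6475 - 13.1 = -1.4525 dB (negative margin: link does not close)

-1.4525 dB


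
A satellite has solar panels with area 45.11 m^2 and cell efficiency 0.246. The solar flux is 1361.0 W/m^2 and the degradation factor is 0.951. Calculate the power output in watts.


P = area * eta * S * degradation
P = 45.11 * 0.246 * 1361.0 * 0.951
P = 14363.0468 W

14363.0468 W


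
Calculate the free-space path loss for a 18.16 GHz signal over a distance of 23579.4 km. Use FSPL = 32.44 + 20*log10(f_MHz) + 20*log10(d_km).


f = 18.16 GHz = 18160.0000 MHz
d = 23579.4 km
FSPL = 32.44 + 20*log10(18160.0000) + 20*log10(23579.4)
FSPL = 32.44 + 85.1823 + 87.4507
FSPL = 205.0730 dB

205.0730 dB


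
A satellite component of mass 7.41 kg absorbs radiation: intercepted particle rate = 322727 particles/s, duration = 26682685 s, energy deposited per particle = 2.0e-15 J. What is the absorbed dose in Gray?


Total energy deposited = rate * time * E_per
  = 322727 * 26682685 * 2.0e-15 = 0.01722245 J
Dose = E_total / mass = 0.01722245 / 7.41
Dose = 0.002324217 Gy

0.0023 Gy


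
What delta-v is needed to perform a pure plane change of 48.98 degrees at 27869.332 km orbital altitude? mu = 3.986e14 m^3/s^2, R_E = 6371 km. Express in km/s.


r = 34240.3320 km = 3.4240332e+07 m
V = sqrt(mu/r) = 3411.9265 m/s
di = 48.98 deg = 0.8548623 rad
dV = 2*V*sin(di/2) = 2*3411.9265*sin(0.4274311)
dV = 2828.7219 m/s = 2.8287 km/s

2.8287 km/s


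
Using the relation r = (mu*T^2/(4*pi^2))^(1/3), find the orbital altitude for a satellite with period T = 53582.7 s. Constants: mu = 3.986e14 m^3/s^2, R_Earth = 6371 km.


T = 53582.7 s
r = (mu*T^2/(4*pi^2))^(1/3) = (3.986e14 * 53582.7^2 / (4*pi^2))^(1/3)
r = 3.071913e+07 m = 30719.1302 km
alt = r - R_E = 30719.1302 - 6371 = 24348.1302 km

24348.1302 km


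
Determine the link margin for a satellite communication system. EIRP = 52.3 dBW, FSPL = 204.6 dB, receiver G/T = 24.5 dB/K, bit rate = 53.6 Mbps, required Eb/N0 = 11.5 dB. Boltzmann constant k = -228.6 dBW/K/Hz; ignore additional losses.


C/N0 = EIRP - FSPL + G/T - k = 52.3 - 204.6 + 24.5 - (-228.6)
C/N0 = 100.8000 dB-Hz
R_b = 53.6 Mbps = 5.36e+07 bps -> 10*log10(R_b) = 77.2916 dB-Hz
Eb/N0 = C/N0 - 10*log10(R_b) = 100.8000 - 77.2916 = 23.5084 dB
Margin = Eb/N0 - Eb/N0_req = 23.5084 - 11.5 = 12.0084 dB (link closes)

12.0084 dB


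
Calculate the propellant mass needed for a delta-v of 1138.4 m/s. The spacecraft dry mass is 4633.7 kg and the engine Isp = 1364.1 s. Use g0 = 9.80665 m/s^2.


ve = Isp * g0 = 1364.1 * 9.80665 = 13377.251265 m/s
mass ratio = exp(dv/ve) = exp(1138.4/13377.251265) = 1.08882561
m_prop = m_dry * (mr - 1) = 4633.7 * (1.08882561 - 1)
m_prop = 411.5912 kg

411.5912 kg


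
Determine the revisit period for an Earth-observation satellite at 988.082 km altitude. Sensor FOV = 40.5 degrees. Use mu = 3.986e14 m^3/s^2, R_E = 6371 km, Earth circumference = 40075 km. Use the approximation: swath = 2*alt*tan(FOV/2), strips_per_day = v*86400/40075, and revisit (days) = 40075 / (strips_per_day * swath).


swath = 2*988.082*tan(0.3534292) = 729.0454 km
v = sqrt(mu/r) = 7359.6443 m/s = 7.3596 km/s
strips/day = v*86400/40075 = 7.3596*86400/40075 = 15.8671
coverage/day = strips * swath = 15.8671 * 729.0454 = 11567.8222 km
revisit = 40075 / 11567.8222 = 3.4644 days

3.4644 days


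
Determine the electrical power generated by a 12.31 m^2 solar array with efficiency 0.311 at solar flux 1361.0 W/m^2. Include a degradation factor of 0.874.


P = area * eta * S * degradation
P = 12.31 * 0.311 * 1361.0 * 0.874
P = 4553.9473 W

4553.9473 W


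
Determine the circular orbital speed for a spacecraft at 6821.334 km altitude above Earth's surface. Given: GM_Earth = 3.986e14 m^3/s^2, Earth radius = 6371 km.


r = R_E + alt = 6371.0 + 6821.334 = 13192.3340 km = 1.3192334e+07 m
v = sqrt(mu/r) = sqrt(3.986e14 / 1.3192334e+07) = 5496.7733 m/s = 5.4968 km/s

5.4968 km/s


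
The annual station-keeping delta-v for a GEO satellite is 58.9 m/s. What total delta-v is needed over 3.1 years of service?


dV = rate * years = 58.9 * 3.1
dV = 182.5900 m/s

182.5900 m/s


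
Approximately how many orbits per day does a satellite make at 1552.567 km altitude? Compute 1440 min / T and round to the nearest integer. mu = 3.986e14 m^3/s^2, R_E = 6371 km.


r = 7.923567e+06 m
T = 2*pi*sqrt(r^3/mu) = 7019.2761 s = 116.9879 min
revs/day = 1440 / 116.9879 = 12.3090
Rounded: 12 revolutions per day

12 revolutions per day


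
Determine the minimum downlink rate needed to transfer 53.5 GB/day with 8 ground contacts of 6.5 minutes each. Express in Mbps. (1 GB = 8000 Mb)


total contact time = 8 * 6.5 * 60 = 3120.0000 s
data = 53.5 GB = 428000.0000 Mb
rate = 428000.0000 / 3120.0000 = 137.1795 Mbps

137.1795 Mbps


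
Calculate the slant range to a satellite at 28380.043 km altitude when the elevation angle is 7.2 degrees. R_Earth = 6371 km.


h = 28380.043 km, el = 7.2 deg
d = -R_E*sin(el) + sqrt((R_E*sin(el))^2 + 2*R_E*h + h^2)
d = -6371.0000*sin(0.1256637) + sqrt((6371.0000*0.1253332)^2 + 2*6371.0000*28380.043 + 28380.043^2)
d = 33372.8781 km

33372.8781 km


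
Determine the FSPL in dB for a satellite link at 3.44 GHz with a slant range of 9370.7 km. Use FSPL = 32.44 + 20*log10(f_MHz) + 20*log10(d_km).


f = 3.44 GHz = 3440.0000 MHz
d = 9370.7 km
FSPL = 32.44 + 20*log10(3440.0000) + 20*log10(9370.7)
FSPL = 32.44 + 70.7312 + 79.4354
FSPL = 182.6066 dB

182.6066 dB


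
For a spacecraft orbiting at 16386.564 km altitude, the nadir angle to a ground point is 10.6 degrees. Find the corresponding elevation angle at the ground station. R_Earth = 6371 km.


r = R_E + alt = 22757.5640 km
Law of sines in the satellite / Earth-center / ground-point triangle:
  sin(nadir)/R_E = sin(90 + el)/r  =>  cos(el) = (r/R_E)*sin(nadir)
cos(el) = (22757.5640 / 6371.0000) * sin(10.6 deg) = 0.6570844
el = arccos(0.6570844) = 48.9221 deg
(Earth-central angle = 90 - nadir - el = 30.4779 deg)

48.9221 degrees


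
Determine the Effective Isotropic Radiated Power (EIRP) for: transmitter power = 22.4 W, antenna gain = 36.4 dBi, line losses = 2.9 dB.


Pt = 22.4 W = 13.5025 dBW
EIRP = Pt_dBW + Gt - losses = 13.5025 + 36.4 - 2.9 = 47.0025 dBW

47.0025 dBW


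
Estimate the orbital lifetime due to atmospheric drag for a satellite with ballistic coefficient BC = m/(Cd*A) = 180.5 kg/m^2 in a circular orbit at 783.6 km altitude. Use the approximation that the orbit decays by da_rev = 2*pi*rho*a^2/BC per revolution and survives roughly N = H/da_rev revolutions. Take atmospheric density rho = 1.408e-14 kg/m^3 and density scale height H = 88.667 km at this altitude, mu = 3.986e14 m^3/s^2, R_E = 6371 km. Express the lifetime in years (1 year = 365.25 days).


a = R_E + alt = 7154.6000 km = 7.1546e+06 m
da_rev = 2*pi*rho*a^2/BC = 2*pi*1.408e-14*(7.1546e+06)^2/180.5 = 0.0250885772 m per revolution
N = H/da_rev = 88667.0000 m / 0.0250885772 m = 3.5341582e+06 revolutions
P = 2*pi*sqrt(a^3/mu) = 6022.6726 s
lifetime = N*P = 3.5341582e+06 * 6022.6726 = 2.1285078e+10 s = 246355.0659 days
years = 246355.0659 / 365.25 = 674.4834 years

674.4834 years


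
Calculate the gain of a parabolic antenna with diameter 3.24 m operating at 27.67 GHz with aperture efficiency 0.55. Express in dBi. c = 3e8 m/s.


lambda = c/f = 3e8 / 2.767e+10 = 0.01084207 m
G = eta*(pi*D/lambda)^2 = 0.55*(pi*3.24/0.01084207)^2
G = 484761.6602 (linear)
G = 10*log10(484761.6602) = 56.8553 dBi

56.8553 dBi


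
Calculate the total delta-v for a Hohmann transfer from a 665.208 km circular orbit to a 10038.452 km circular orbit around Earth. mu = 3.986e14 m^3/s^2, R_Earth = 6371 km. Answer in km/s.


r1 = 7036.2080 km = 7.036208e+06 m
r2 = 16409.4520 km = 1.6409452e+07 m
dv1 = sqrt(mu/r1)*(sqrt(2*r2/(r1+r2)) - 1) = 1378.3137 m/s
dv2 = sqrt(mu/r2)*(1 - sqrt(2*r1/(r1+r2))) = 1110.2367 m/s
total dv = |dv1| + |dv2| = 1378.3137 + 1110.2367 = 2488.5504 m/s = 2.4886 km/s

2.4886 km/s


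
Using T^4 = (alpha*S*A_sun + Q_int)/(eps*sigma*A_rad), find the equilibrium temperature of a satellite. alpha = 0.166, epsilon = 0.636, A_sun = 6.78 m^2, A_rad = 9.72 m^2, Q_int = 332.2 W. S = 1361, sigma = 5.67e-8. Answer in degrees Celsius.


Numerator = alpha*S*A_sun + Q_int = 0.166*1361*6.78 + 332.2 = 1863.9783 W
Denominator = eps*sigma*A_rad = 0.636*5.67e-8*9.72 = 3.5051486e-07 W/K^4
T^4 = 5.3178295e+09 K^4
T = 270.0434 K = -3.1066 C

-3.1066 degrees Celsius


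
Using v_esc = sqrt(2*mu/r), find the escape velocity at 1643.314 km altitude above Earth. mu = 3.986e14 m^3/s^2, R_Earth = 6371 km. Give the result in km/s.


r = 6371.0 + 1643.314 = 8014.3140 km = 8.014314e+06 m
v_esc = sqrt(2*mu/r) = sqrt(2*3.986e14 / 8.014314e+06)
v_esc = 9973.5660 m/s = 9.9736 km/s

9.9736 km/s


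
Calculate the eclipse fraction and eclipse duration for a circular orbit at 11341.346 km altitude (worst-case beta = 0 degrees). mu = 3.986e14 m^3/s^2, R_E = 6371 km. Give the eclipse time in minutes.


r = 17712.3460 km
T = 390.9976 min
Eclipse fraction = arcsin(R_E/r)/pi = arcsin(6371.0000/17712.3460)/pi
= arcsin(0.3596926)/pi = 0.1171184
Eclipse duration = 0.1171184 * 390.9976 = 45.7930 min

45.7930 minutes


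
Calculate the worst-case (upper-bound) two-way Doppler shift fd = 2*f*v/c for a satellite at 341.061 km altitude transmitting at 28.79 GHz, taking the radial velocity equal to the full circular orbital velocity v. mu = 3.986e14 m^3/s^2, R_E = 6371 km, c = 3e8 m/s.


r = 6.712061e+06 m
v = sqrt(mu/r) = 7706.2075 m/s (worst-case radial velocity)
f = 28.79 GHz = 2.879e+10 Hz
fd = 2*f*v/c = 2*2.879e+10*7706.2075/3.0e+08
fd = 1.4790781e+06 Hz

1.4791e+06 Hz


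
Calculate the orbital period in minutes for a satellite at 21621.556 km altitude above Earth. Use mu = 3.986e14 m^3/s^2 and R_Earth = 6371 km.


r = 27992.5560 km = 2.7992556e+07 m
T = 2*pi*sqrt(r^3/mu) = 2*pi*sqrt(2.1934496e+22 / 3.986e14)
T = 46609.5655 s = 776.8261 min

776.8261 minutes


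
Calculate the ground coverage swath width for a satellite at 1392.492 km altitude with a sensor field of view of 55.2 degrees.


FOV = 55.2 deg = 0.9634217 rad
swath = 2 * alt * tan(FOV/2) = 2 * 1392.492 * tan(0.4817109)
swath = 2 * 1392.492 * 0.5227874
swath = 1455.9545 km

1455.9545 km


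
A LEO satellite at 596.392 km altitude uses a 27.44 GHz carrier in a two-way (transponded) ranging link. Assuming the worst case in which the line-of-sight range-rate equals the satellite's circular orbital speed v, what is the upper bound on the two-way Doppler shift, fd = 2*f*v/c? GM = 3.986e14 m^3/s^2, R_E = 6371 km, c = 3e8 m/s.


r = 6.967392e+06 m
v = sqrt(mu/r) = 7563.6866 m/s (worst-case radial velocity)
f = 27.44 GHz = 2.744e+10 Hz
fd = 2*f*v/c = 2*2.744e+10*7563.6866/3.0e+08
fd = 1.3836504e+06 Hz

1.3837e+06 Hz


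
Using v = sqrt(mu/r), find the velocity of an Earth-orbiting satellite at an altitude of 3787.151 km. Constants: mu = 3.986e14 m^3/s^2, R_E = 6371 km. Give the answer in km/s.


r = R_E + alt = 6371.0 + 3787.151 = 10158.1510 km = 1.0158151e+07 m
v = sqrt(mu/r) = sqrt(3.986e14 / 1.0158151e+07) = 6264.1380 m/s = 6.2641 km/s

6.2641 km/s


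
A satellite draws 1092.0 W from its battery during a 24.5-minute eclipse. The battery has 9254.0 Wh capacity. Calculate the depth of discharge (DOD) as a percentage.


E_used = P * t / 60 = 1092.0 * 24.5 / 60 = 445.9000 Wh
DOD = E_used / E_total * 100 = 445.9000 / 9254.0 * 100
DOD = 4.8185 %

4.8185 %


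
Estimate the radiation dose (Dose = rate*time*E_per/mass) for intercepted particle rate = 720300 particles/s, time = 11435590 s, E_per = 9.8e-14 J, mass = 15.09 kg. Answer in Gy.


Total energy deposited = rate * time * E_per
  = 720300 * 11435590 * 9.8e-14 = 0.8072314 J
Dose = E_total / mass = 0.8072314 / 15.09
Dose = 0.05349446 Gy

0.0535 Gy


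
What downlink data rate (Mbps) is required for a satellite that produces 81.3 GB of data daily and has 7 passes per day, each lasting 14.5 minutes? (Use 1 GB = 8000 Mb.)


total contact time = 7 * 14.5 * 60 = 6090.0000 s
data = 81.3 GB = 650400.0000 Mb
rate = 650400.0000 / 6090.0000 = 106.7980 Mbps

106.7980 Mbps


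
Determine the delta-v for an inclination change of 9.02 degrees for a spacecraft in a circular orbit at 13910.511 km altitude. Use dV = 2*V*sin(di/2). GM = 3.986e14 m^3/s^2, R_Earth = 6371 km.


r = 20281.5110 km = 2.0281511e+07 m
V = sqrt(mu/r) = 4433.2119 m/s
di = 9.02 deg = 0.1574287 rad
dV = 2*V*sin(di/2) = 2*4433.2119*sin(0.07871435)
dV = 697.1943 m/s = 0.6971943 km/s

0.6972 km/s


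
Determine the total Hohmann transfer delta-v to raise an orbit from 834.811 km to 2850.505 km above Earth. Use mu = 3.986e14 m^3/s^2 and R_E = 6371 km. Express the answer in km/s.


r1 = 7205.8110 km = 7.205811e+06 m
r2 = 9221.5050 km = 9.221505e+06 m
dv1 = sqrt(mu/r1)*(sqrt(2*r2/(r1+r2)) - 1) = 443.1055 m/s
dv2 = sqrt(mu/r2)*(1 - sqrt(2*r1/(r1+r2))) = 416.5591 m/s
total dv = |dv1| + |dv2| = 443.1055 + 416.5591 = 859.6646 m/s = 0.8596646 km/s

0.8597 km/s


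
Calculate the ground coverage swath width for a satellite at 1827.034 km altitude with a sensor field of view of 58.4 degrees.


FOV = 58.4 deg = 1.0193 rad
swath = 2 * alt * tan(FOV/2) = 2 * 1827.034 * tan(0.5096361)
swath = 2 * 1827.034 * 0.5588811
swath = 2042.1896 km

2042.1896 km


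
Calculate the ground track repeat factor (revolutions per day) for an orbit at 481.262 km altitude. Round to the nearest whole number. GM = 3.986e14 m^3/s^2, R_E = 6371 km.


r = 6.852262e+06 m
T = 2*pi*sqrt(r^3/mu) = 5644.9768 s = 94.0829 min
revs/day = 1440 / 94.0829 = 15.3056
Rounded: 15 revolutions per day

15 revolutions per day


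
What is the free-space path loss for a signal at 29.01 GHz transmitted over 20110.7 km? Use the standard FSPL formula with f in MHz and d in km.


f = 29.01 GHz = 29010.0000 MHz
d = 20110.7 km
FSPL = 32.44 + 20*log10(29010.0000) + 20*log10(20110.7)
FSPL = 32.44 + 89.2510 + 86.0685
FSPL = 207.7595 dB

207.7595 dB


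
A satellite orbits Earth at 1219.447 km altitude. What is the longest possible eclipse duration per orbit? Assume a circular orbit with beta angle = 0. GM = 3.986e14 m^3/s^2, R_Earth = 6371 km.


r = 7590.4470 km
T = 109.6885 min
Eclipse fraction = arcsin(R_E/r)/pi = arcsin(6371.0000/7590.4470)/pi
= arcsin(0.8393445)/pi = 0.3170609
Eclipse duration = 0.3170609 * 109.6885 = 34.7779 min

34.7779 minutes


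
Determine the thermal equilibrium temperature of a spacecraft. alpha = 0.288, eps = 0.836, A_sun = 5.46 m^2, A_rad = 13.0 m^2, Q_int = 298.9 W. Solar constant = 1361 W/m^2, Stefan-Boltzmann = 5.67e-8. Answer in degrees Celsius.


Numerator = alpha*S*A_sun + Q_int = 0.288*1361*5.46 + 298.9 = 2439.0453 W
Denominator = eps*sigma*A_rad = 0.836*5.67e-8*13.0 = 6.162156e-07 W/K^4
T^4 = 3.9581038e+09 K^4
T = 250.8256 K = -22.3244 C

-22.3244 degrees Celsius


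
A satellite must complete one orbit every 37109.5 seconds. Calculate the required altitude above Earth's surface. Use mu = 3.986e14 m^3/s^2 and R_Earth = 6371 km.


T = 37109.5 s
r = (mu*T^2/(4*pi^2))^(1/3) = (3.986e14 * 37109.5^2 / (4*pi^2))^(1/3)
r = 2.4046355e+07 m = 24046.3550 km
alt = r - R_E = 24046.3550 - 6371 = 17675.3550 km

17675.3550 km


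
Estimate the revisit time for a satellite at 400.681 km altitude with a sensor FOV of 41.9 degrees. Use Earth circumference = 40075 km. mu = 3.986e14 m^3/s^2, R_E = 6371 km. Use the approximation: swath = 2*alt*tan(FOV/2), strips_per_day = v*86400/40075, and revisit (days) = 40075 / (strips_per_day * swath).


swath = 2*400.681*tan(0.3656465) = 306.8120 km
v = sqrt(mu/r) = 7672.2086 m/s = 7.6722 km/s
strips/day = v*86400/40075 = 7.6722*86400/40075 = 16.5410
coverage/day = strips * swath = 16.5410 * 306.8120 = 5074.9631 km
revisit = 40075 / 5074.9631 = 7.8966 days

7.8966 days


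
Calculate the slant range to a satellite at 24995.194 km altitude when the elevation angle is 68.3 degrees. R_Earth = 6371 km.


h = 24995.194 km, el = 68.3 deg
d = -R_E*sin(el) + sqrt((R_E*sin(el))^2 + 2*R_E*h + h^2)
d = -6371.0000*sin(1.1921) + sqrt((6371.0000*0.9291326)^2 + 2*6371.0000*24995.194 + 24995.194^2)
d = 25358.1083 km

25358.1083 km


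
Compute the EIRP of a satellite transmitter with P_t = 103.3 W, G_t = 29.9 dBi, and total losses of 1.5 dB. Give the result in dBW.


Pt = 103.3 W = 20.1410 dBW
EIRP = Pt_dBW + Gt - losses = 20.1410 + 29.9 - 1.5 = 48.5410 dBW

48.5410 dBW


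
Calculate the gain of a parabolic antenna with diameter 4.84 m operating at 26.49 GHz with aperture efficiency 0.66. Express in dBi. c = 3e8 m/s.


lambda = c/f = 3e8 / 2.649e+10 = 0.01132503 m
G = eta*(pi*D/lambda)^2 = 0.66*(pi*4.84/0.01132503)^2
G = 1.1897503e+06 (linear)
G = 10*log10(1.1897503e+06) = 60.7546 dBi

60.7546 dBi


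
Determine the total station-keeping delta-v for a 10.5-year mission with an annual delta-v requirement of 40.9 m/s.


dV = rate * years = 40.9 * 10.5
dV = 429.4500 m/s

429.4500 m/s


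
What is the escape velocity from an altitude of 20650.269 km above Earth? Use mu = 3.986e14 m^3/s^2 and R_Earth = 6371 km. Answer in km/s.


r = 6371.0 + 20650.269 = 27021.2690 km = 2.7021269e+07 m
v_esc = sqrt(2*mu/r) = sqrt(2*3.986e14 / 2.7021269e+07)
v_esc = 5431.6375 m/s = 5.4316 km/s

5.4316 km/s


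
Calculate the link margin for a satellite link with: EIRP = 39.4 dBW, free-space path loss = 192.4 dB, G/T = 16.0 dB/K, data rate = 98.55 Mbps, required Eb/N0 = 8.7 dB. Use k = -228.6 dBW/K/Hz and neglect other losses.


C/N0 = EIRP - FSPL + G/T - k = 39.4 - 192.4 + 16.0 - (-228.6)
C/N0 = 91.6000 dB-Hz
R_b = 98.55 Mbps = 9.855e+07 bps -> 10*log10(R_b) = 79.9366 dB-Hz
Eb/N0 = C/N0 - 10*log10(R_b) = 91.6000 - 79.9366 = 11.6634 dB
Margin = Eb/N0 - Eb/N0_req = 11.6634 - 8.7 = 2.9634 dB (link closes)

2.9634 dB


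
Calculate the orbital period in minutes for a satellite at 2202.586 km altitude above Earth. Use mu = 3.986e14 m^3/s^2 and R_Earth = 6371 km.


r = 8573.5860 km = 8.573586e+06 m
T = 2*pi*sqrt(r^3/mu) = 2*pi*sqrt(6.3021324e+20 / 3.986e14)
T = 7900.5074 s = 131.6751 min

131.6751 minutes


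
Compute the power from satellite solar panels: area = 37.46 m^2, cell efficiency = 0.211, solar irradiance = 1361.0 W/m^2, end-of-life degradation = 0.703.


P = area * eta * S * degradation
P = 37.46 * 0.211 * 1361.0 * 0.703
P = 7562.4702 W

7562.4702 W


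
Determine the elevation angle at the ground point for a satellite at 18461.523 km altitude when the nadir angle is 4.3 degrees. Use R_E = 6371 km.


r = R_E + alt = 24832.5230 km
Law of sines in the satellite / Earth-center / ground-point triangle:
  sin(nadir)/R_E = sin(90 + el)/r  =>  cos(el) = (r/R_E)*sin(nadir)
cos(el) = (24832.5230 / 6371.0000) * sin(4.3 deg) = 0.2922478
el = arccos(0.2922478) = 73.0074 deg
(Earth-central angle = 90 - nadir - el = 12.6926 deg)

73.0074 degrees


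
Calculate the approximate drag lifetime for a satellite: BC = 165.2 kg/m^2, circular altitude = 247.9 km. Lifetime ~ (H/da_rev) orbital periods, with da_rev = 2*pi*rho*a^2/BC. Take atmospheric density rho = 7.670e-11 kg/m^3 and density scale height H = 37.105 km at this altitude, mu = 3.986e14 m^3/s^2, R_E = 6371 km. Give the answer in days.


a = R_E + alt = 6618.9000 km = 6.6189e+06 m
da_rev = 2*pi*rho*a^2/BC = 2*pi*7.670e-11*(6.6189e+06)^2/165.2 = 127.801758 m per revolution
N = H/da_rev = 37105.0000 m / 127.801758 m = 290.3325 revolutions
P = 2*pi*sqrt(a^3/mu) = 5359.0764 s
lifetime = N*P = 290.3325 * 5359.0764 = 1.5559139e+06 s = 18.0083 days

18.0083 days


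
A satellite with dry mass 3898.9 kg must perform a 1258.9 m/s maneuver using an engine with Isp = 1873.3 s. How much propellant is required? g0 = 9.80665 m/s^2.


ve = Isp * g0 = 1873.3 * 9.80665 = 18370.797445 m/s
mass ratio = exp(dv/ve) = exp(1258.9/18370.797445) = 1.07092979
m_prop = m_dry * (mr - 1) = 3898.9 * (1.07092979 - 1)
m_prop = 276.5482 kg

276.5482 kg


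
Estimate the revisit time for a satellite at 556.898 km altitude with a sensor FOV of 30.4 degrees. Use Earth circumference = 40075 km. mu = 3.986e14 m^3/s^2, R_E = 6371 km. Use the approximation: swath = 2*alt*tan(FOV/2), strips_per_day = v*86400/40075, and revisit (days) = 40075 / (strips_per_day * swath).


swath = 2*556.898*tan(0.26529) = 302.6117 km
v = sqrt(mu/r) = 7585.2152 m/s = 7.5852 km/s
strips/day = v*86400/40075 = 7.5852*86400/40075 = 16.3534
coverage/day = strips * swath = 16.3534 * 302.6117 = 4948.7304 km
revisit = 40075 / 4948.7304 = 8.0980 days

8.0980 days


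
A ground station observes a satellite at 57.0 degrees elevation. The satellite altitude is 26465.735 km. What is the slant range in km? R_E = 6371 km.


h = 26465.735 km, el = 57.0 deg
d = -R_E*sin(el) + sqrt((R_E*sin(el))^2 + 2*R_E*h + h^2)
d = -6371.0000*sin(0.9948377) + sqrt((6371.0000*0.8386706)^2 + 2*6371.0000*26465.735 + 26465.735^2)
d = 27309.7162 km

27309.7162 km


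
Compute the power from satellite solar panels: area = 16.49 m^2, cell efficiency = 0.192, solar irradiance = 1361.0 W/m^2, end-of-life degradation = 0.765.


P = area * eta * S * degradation
P = 16.49 * 0.192 * 1361.0 * 0.765
P = 3296.4117 W

3296.4117 W


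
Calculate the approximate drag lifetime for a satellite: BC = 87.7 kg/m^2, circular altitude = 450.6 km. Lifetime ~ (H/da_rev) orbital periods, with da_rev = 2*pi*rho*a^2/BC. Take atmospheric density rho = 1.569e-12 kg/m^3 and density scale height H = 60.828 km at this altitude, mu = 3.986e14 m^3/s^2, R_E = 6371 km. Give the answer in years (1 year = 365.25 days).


a = R_E + alt = 6821.6000 km = 6.8216e+06 m
da_rev = 2*pi*rho*a^2/BC = 2*pi*1.569e-12*(6.8216e+06)^2/87.7 = 5.230892 m per revolution
N = H/da_rev = 60828.0000 m / 5.230892 m = 11628.6104 revolutions
P = 2*pi*sqrt(a^3/mu) = 5607.1296 s
lifetime = N*P = 11628.6104 * 5607.1296 = 6.5203126e+07 s = 754.6658 days
years = 754.6658 / 365.25 = 2.0662 years

2.0662 years


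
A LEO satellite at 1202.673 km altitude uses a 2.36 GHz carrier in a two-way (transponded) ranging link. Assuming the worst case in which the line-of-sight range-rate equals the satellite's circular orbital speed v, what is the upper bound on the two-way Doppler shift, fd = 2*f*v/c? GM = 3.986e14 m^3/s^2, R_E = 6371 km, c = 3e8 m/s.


r = 7.573673e+06 m
v = sqrt(mu/r) = 7254.6317 m/s (worst-case radial velocity)
f = 2.36 GHz = 2.36e+09 Hz
fd = 2*f*v/c = 2*2.36e+09*7254.6317/3.0e+08
fd = 114139.5395 Hz

114139.5395 Hz


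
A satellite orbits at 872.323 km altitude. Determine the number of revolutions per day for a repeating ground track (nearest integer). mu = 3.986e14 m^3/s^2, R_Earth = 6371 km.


r = 7.243323e+06 m
T = 2*pi*sqrt(r^3/mu) = 6135.0485 s = 102.2508 min
revs/day = 1440 / 102.2508 = 14.0830
Rounded: 14 revolutions per day

14 revolutions per day


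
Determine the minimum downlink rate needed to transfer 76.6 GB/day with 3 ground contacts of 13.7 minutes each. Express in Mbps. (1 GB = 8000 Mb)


total contact time = 3 * 13.7 * 60 = 2466.0000 s
data = 76.6 GB = 612800.0000 Mb
rate = 612800.0000 / 2466.0000 = 248.4996 Mbps

248.4996 Mbps


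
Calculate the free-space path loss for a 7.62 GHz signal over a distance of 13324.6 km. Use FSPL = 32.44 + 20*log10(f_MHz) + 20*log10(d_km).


f = 7.62 GHz = 7620.0000 MHz
d = 13324.6 km
FSPL = 32.44 + 20*log10(7620.0000) + 20*log10(13324.6)
FSPL = 32.44 + 77.6391 + 82.4931
FSPL = 192.5722 dB

192.5722 dB


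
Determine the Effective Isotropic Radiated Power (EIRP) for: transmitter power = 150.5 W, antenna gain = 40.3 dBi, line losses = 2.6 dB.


Pt = 150.5 W = 21.7754 dBW
EIRP = Pt_dBW + Gt - losses = 21.7754 + 40.3 - 2.6 = 59.4754 dBW

59.4754 dBW


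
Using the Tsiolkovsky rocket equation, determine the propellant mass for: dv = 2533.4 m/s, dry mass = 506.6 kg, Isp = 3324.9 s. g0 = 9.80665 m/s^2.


ve = Isp * g0 = 3324.9 * 9.80665 = 32606.130585 m/s
mass ratio = exp(dv/ve) = exp(2533.4/32606.130585) = 1.08079518
m_prop = m_dry * (mr - 1) = 506.6 * (1.08079518 - 1)
m_prop = 40.9308 kg

40.9308 kg


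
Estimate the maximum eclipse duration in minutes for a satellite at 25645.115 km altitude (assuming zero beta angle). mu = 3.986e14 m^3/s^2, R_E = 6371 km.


r = 32016.1150 km
T = 950.1954 min
Eclipse fraction = arcsin(R_E/r)/pi = arcsin(6371.0000/32016.1150)/pi
= arcsin(0.1989935)/pi = 0.06376728
Eclipse duration = 0.06376728 * 950.1954 = 60.5914 min

60.5914 minutes


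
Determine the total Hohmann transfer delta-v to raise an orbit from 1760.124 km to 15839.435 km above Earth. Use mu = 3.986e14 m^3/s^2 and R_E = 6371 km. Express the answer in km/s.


r1 = 8131.1240 km = 8.131124e+06 m
r2 = 22210.4350 km = 2.2210435e+07 m
dv1 = sqrt(mu/r1)*(sqrt(2*r2/(r1+r2)) - 1) = 1470.1123 m/s
dv2 = sqrt(mu/r2)*(1 - sqrt(2*r1/(r1+r2))) = 1134.9070 m/s
total dv = |dv1| + |dv2| = 1470.1123 + 1134.9070 = 2605.0192 m/s = 2.6050 km/s

2.6050 km/s


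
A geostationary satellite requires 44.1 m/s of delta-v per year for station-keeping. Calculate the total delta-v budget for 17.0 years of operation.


dV = rate * years = 44.1 * 17.0
dV = 749.7000 m/s

749.7000 m/s


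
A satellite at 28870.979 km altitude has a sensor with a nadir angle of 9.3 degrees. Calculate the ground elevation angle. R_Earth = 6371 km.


r = R_E + alt = 35241.9790 km
Law of sines in the satellite / Earth-center / ground-point triangle:
  sin(nadir)/R_E = sin(90 + el)/r  =>  cos(el) = (r/R_E)*sin(nadir)
cos(el) = (35241.9790 / 6371.0000) * sin(9.3 deg) = 0.8939316
el = arccos(0.8939316) = 26.6285 deg
(Earth-central angle = 90 - nadir - el = 54.0715 deg)

26.6285 degrees


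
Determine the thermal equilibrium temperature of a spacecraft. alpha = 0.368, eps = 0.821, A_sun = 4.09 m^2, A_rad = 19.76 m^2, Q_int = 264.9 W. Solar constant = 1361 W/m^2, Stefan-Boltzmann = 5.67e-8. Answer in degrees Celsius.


Numerator = alpha*S*A_sun + Q_int = 0.368*1361*4.09 + 264.9 = 2313.3683 W
Denominator = eps*sigma*A_rad = 0.821*5.67e-8*19.76 = 9.1984183e-07 W/K^4
T^4 = 2.5149632e+09 K^4
T = 223.9406 K = -49.2094 C

-49.2094 degrees Celsius


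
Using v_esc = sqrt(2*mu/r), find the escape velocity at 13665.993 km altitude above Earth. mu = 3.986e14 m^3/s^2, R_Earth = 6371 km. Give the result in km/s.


r = 6371.0 + 13665.993 = 20036.9930 km = 2.0036993e+07 m
v_esc = sqrt(2*mu/r) = sqrt(2*3.986e14 / 2.0036993e+07)
v_esc = 6307.6469 m/s = 6.3076 km/s

6.3076 km/s


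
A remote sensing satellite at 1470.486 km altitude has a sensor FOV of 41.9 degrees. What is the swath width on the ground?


FOV = 41.9 deg = 0.731293 rad
swath = 2 * alt * tan(FOV/2) = 2 * 1470.486 * tan(0.3656465)
swath = 2 * 1470.486 * 0.3828631
swath = 1125.9897 km

1125.9897 km


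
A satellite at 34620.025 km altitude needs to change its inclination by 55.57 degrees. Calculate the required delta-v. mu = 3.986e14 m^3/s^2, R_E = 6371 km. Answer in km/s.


r = 40991.0250 km = 4.0991025e+07 m
V = sqrt(mu/r) = 3118.3457 m/s
di = 55.57 deg = 0.9698795 rad
dV = 2*V*sin(di/2) = 2*3118.3457*sin(0.4849397)
dV = 2907.2651 m/s = 2.9073 km/s

2.9073 km/s


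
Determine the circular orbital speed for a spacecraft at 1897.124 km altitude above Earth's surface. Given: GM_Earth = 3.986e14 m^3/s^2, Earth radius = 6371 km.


r = R_E + alt = 6371.0 + 1897.124 = 8268.1240 km = 8.268124e+06 m
v = sqrt(mu/r) = sqrt(3.986e14 / 8.268124e+06) = 6943.2876 m/s = 6.9433 km/s

6.9433 km/s


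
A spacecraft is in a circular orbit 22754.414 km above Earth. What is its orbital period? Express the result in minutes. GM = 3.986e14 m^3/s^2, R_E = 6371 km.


r = 29125.4140 km = 2.9125414e+07 m
T = 2*pi*sqrt(r^3/mu) = 2*pi*sqrt(2.470679e+22 / 3.986e14)
T = 49467.4339 s = 824.4572 min

824.4572 minutes


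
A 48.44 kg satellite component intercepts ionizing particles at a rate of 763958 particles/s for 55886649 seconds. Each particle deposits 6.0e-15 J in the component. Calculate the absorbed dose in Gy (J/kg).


Total energy deposited = rate * time * E_per
  = 763958 * 55886649 * 6.0e-15 = 0.2561703 J
Dose = E_total / mass = 0.2561703 / 48.44
Dose = 0.005288405 Gy

0.0053 Gy


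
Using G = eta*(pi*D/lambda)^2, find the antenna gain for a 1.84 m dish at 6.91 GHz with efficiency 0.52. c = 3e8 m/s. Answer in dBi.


lambda = c/f = 3e8 / 6.91e+09 = 0.04341534 m
G = eta*(pi*D/lambda)^2 = 0.52*(pi*1.84/0.04341534)^2
G = 9218.3315 (linear)
G = 10*log10(9218.3315) = 39.6465 dBi

39.6465 dBi


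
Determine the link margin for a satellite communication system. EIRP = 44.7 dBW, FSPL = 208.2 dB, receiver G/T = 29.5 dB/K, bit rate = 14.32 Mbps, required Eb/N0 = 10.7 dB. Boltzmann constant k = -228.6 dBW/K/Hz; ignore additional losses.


C/N0 = EIRP - FSPL + G/T - k = 44.7 - 208.2 + 29.5 - (-228.6)
C/N0 = 94.6000 dB-Hz
R_b = 14.32 Mbps = 1.432e+07 bps -> 10*log10(R_b) = 71.5594 dB-Hz
Eb/N0 = C/N0 - 10*log10(R_b) = 94.6000 - 71.5594 = 23.0406 dB
Margin = Eb/N0 - Eb/N0_req = 23.0406 - 10.7 = 12.3406 dB (link closes)

12.3406 dB


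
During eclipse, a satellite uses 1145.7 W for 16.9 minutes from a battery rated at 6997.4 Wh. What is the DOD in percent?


E_used = P * t / 60 = 1145.7 * 16.9 / 60 = 322.7055 Wh
DOD = E_used / E_total * 100 = 322.7055 / 6997.4 * 100
DOD = 4.6118 %

4.6118 %


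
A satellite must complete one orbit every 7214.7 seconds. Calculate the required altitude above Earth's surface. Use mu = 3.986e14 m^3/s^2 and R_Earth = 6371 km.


T = 7214.7 s
r = (mu*T^2/(4*pi^2))^(1/3) = (3.986e14 * 7214.7^2 / (4*pi^2))^(1/3)
r = 8.0699598e+06 m = 8069.9598 km
alt = r - R_E = 8069.9598 - 6371 = 1698.9598 km

1698.9598 km


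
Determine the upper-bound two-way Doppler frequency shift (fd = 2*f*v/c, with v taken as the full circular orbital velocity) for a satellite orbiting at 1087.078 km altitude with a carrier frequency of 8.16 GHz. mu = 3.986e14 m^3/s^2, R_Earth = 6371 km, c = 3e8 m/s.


r = 7.458078e+06 m
v = sqrt(mu/r) = 7310.6364 m/s (worst-case radial velocity)
f = 8.16 GHz = 8.16e+09 Hz
fd = 2*f*v/c = 2*8.16e+09*7310.6364/3.0e+08
fd = 397698.6221 Hz

397698.6221 Hz


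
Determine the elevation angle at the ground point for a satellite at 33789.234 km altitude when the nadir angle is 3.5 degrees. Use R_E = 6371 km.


r = R_E + alt = 40160.2340 km
Law of sines in the satellite / Earth-center / ground-point triangle:
  sin(nadir)/R_E = sin(90 + el)/r  =>  cos(el) = (r/R_E)*sin(nadir)
cos(el) = (40160.2340 / 6371.0000) * sin(3.5 deg) = 0.3848256
el = arccos(0.3848256) = 67.3671 deg
(Earth-central angle = 90 - nadir - el = 19.1329 deg)

67.3671 degrees


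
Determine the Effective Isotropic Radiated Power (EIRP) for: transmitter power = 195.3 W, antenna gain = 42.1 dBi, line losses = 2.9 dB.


Pt = 195.3 W = 22.9070 dBW
EIRP = Pt_dBW + Gt - losses = 22.9070 + 42.1 - 2.9 = 62.1070 dBW

62.1070 dBW


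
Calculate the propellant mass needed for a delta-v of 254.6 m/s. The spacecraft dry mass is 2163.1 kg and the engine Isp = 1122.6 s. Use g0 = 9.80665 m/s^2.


ve = Isp * g0 = 1122.6 * 9.80665 = 11008.945290 m/s
mass ratio = exp(dv/ve) = exp(254.6/11008.945290) = 1.02339614
m_prop = m_dry * (mr - 1) = 2163.1 * (1.02339614 - 1)
m_prop = 50.6082 kg

50.6082 kg


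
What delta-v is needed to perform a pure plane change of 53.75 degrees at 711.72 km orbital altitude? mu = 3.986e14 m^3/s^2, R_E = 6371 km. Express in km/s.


r = 7082.7200 km = 7.08272e+06 m
V = sqrt(mu/r) = 7501.8540 m/s
di = 53.75 deg = 0.9381145 rad
dV = 2*V*sin(di/2) = 2*7501.8540*sin(0.4690572)
dV = 6782.3594 m/s = 6.7824 km/s

6.7824 km/s


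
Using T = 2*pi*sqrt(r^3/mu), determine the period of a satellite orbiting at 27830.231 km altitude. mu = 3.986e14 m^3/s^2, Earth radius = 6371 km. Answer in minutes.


r = 34201.2310 km = 3.4201231e+07 m
T = 2*pi*sqrt(r^3/mu) = 2*pi*sqrt(4.0006008e+22 / 3.986e14)
T = 62946.8248 s = 1049.1137 min

1049.1137 minutes
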